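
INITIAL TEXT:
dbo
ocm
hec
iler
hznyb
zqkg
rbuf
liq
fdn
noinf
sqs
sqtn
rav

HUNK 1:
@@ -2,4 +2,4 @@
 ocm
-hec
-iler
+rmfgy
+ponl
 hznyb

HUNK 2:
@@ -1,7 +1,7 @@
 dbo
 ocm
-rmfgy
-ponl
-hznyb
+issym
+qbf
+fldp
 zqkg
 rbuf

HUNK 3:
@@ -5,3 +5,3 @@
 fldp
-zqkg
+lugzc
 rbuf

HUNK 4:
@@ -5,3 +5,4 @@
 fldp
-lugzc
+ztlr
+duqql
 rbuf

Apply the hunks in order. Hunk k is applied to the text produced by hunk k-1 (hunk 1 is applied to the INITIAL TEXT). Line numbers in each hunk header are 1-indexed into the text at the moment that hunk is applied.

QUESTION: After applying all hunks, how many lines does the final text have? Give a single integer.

Answer: 14

Derivation:
Hunk 1: at line 2 remove [hec,iler] add [rmfgy,ponl] -> 13 lines: dbo ocm rmfgy ponl hznyb zqkg rbuf liq fdn noinf sqs sqtn rav
Hunk 2: at line 1 remove [rmfgy,ponl,hznyb] add [issym,qbf,fldp] -> 13 lines: dbo ocm issym qbf fldp zqkg rbuf liq fdn noinf sqs sqtn rav
Hunk 3: at line 5 remove [zqkg] add [lugzc] -> 13 lines: dbo ocm issym qbf fldp lugzc rbuf liq fdn noinf sqs sqtn rav
Hunk 4: at line 5 remove [lugzc] add [ztlr,duqql] -> 14 lines: dbo ocm issym qbf fldp ztlr duqql rbuf liq fdn noinf sqs sqtn rav
Final line count: 14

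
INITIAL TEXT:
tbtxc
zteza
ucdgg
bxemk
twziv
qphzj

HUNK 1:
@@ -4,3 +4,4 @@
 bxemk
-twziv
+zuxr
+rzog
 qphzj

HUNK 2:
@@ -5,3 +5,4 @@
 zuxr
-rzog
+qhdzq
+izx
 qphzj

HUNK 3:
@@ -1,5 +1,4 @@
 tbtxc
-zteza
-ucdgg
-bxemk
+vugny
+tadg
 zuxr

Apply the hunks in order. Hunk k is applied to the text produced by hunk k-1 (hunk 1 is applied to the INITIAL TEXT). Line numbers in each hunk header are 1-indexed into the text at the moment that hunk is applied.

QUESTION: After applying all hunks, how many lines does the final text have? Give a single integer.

Answer: 7

Derivation:
Hunk 1: at line 4 remove [twziv] add [zuxr,rzog] -> 7 lines: tbtxc zteza ucdgg bxemk zuxr rzog qphzj
Hunk 2: at line 5 remove [rzog] add [qhdzq,izx] -> 8 lines: tbtxc zteza ucdgg bxemk zuxr qhdzq izx qphzj
Hunk 3: at line 1 remove [zteza,ucdgg,bxemk] add [vugny,tadg] -> 7 lines: tbtxc vugny tadg zuxr qhdzq izx qphzj
Final line count: 7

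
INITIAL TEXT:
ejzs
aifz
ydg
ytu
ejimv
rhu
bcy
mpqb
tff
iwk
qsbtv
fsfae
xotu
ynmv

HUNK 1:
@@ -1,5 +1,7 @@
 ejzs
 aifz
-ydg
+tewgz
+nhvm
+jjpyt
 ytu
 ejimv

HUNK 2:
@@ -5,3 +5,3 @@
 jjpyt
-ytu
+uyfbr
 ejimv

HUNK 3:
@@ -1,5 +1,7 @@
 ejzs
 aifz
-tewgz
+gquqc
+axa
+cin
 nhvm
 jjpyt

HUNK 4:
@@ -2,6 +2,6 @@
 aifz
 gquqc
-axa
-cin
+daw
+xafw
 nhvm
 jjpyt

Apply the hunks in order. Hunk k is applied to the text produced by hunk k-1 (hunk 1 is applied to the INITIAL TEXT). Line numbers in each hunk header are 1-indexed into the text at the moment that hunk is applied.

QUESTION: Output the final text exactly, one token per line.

Answer: ejzs
aifz
gquqc
daw
xafw
nhvm
jjpyt
uyfbr
ejimv
rhu
bcy
mpqb
tff
iwk
qsbtv
fsfae
xotu
ynmv

Derivation:
Hunk 1: at line 1 remove [ydg] add [tewgz,nhvm,jjpyt] -> 16 lines: ejzs aifz tewgz nhvm jjpyt ytu ejimv rhu bcy mpqb tff iwk qsbtv fsfae xotu ynmv
Hunk 2: at line 5 remove [ytu] add [uyfbr] -> 16 lines: ejzs aifz tewgz nhvm jjpyt uyfbr ejimv rhu bcy mpqb tff iwk qsbtv fsfae xotu ynmv
Hunk 3: at line 1 remove [tewgz] add [gquqc,axa,cin] -> 18 lines: ejzs aifz gquqc axa cin nhvm jjpyt uyfbr ejimv rhu bcy mpqb tff iwk qsbtv fsfae xotu ynmv
Hunk 4: at line 2 remove [axa,cin] add [daw,xafw] -> 18 lines: ejzs aifz gquqc daw xafw nhvm jjpyt uyfbr ejimv rhu bcy mpqb tff iwk qsbtv fsfae xotu ynmv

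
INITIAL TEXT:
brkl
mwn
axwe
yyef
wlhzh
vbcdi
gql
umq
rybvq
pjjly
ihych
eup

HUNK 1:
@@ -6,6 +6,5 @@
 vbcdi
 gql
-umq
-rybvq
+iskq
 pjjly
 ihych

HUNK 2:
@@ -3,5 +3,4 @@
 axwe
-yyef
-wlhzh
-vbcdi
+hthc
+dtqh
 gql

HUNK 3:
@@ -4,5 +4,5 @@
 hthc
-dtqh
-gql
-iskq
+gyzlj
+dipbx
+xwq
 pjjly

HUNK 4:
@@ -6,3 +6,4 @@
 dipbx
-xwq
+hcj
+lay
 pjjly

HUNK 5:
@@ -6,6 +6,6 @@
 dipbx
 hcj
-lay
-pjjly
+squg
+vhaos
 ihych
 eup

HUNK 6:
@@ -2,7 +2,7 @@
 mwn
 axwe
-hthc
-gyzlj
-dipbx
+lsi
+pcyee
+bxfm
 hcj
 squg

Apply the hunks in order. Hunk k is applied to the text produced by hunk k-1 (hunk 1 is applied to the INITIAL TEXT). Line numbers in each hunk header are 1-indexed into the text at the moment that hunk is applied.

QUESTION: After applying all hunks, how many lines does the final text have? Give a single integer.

Answer: 11

Derivation:
Hunk 1: at line 6 remove [umq,rybvq] add [iskq] -> 11 lines: brkl mwn axwe yyef wlhzh vbcdi gql iskq pjjly ihych eup
Hunk 2: at line 3 remove [yyef,wlhzh,vbcdi] add [hthc,dtqh] -> 10 lines: brkl mwn axwe hthc dtqh gql iskq pjjly ihych eup
Hunk 3: at line 4 remove [dtqh,gql,iskq] add [gyzlj,dipbx,xwq] -> 10 lines: brkl mwn axwe hthc gyzlj dipbx xwq pjjly ihych eup
Hunk 4: at line 6 remove [xwq] add [hcj,lay] -> 11 lines: brkl mwn axwe hthc gyzlj dipbx hcj lay pjjly ihych eup
Hunk 5: at line 6 remove [lay,pjjly] add [squg,vhaos] -> 11 lines: brkl mwn axwe hthc gyzlj dipbx hcj squg vhaos ihych eup
Hunk 6: at line 2 remove [hthc,gyzlj,dipbx] add [lsi,pcyee,bxfm] -> 11 lines: brkl mwn axwe lsi pcyee bxfm hcj squg vhaos ihych eup
Final line count: 11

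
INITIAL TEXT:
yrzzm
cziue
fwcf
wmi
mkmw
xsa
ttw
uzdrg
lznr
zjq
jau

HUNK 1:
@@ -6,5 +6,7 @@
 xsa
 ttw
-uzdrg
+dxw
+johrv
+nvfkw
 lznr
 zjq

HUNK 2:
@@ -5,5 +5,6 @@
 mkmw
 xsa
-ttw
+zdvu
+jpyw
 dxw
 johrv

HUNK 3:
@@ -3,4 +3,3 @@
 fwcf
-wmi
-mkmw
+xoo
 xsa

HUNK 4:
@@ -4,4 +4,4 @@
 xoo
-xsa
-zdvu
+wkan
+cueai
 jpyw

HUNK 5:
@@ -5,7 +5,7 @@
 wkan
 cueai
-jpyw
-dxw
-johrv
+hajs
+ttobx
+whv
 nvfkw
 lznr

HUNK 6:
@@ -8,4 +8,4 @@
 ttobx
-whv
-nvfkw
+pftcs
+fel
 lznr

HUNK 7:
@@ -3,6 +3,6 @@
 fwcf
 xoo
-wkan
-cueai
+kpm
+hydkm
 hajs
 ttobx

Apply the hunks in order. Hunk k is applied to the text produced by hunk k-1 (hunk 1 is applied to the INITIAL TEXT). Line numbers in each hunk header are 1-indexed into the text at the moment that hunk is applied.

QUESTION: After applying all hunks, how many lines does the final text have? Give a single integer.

Hunk 1: at line 6 remove [uzdrg] add [dxw,johrv,nvfkw] -> 13 lines: yrzzm cziue fwcf wmi mkmw xsa ttw dxw johrv nvfkw lznr zjq jau
Hunk 2: at line 5 remove [ttw] add [zdvu,jpyw] -> 14 lines: yrzzm cziue fwcf wmi mkmw xsa zdvu jpyw dxw johrv nvfkw lznr zjq jau
Hunk 3: at line 3 remove [wmi,mkmw] add [xoo] -> 13 lines: yrzzm cziue fwcf xoo xsa zdvu jpyw dxw johrv nvfkw lznr zjq jau
Hunk 4: at line 4 remove [xsa,zdvu] add [wkan,cueai] -> 13 lines: yrzzm cziue fwcf xoo wkan cueai jpyw dxw johrv nvfkw lznr zjq jau
Hunk 5: at line 5 remove [jpyw,dxw,johrv] add [hajs,ttobx,whv] -> 13 lines: yrzzm cziue fwcf xoo wkan cueai hajs ttobx whv nvfkw lznr zjq jau
Hunk 6: at line 8 remove [whv,nvfkw] add [pftcs,fel] -> 13 lines: yrzzm cziue fwcf xoo wkan cueai hajs ttobx pftcs fel lznr zjq jau
Hunk 7: at line 3 remove [wkan,cueai] add [kpm,hydkm] -> 13 lines: yrzzm cziue fwcf xoo kpm hydkm hajs ttobx pftcs fel lznr zjq jau
Final line count: 13

Answer: 13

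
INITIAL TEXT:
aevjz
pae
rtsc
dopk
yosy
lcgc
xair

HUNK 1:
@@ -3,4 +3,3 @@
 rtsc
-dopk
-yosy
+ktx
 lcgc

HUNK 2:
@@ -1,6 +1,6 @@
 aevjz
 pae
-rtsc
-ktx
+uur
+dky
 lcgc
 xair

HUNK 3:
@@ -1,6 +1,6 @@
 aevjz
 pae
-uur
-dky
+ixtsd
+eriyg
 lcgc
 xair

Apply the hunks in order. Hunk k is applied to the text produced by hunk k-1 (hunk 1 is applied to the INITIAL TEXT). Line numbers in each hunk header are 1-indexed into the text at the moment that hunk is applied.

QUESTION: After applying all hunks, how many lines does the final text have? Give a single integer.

Hunk 1: at line 3 remove [dopk,yosy] add [ktx] -> 6 lines: aevjz pae rtsc ktx lcgc xair
Hunk 2: at line 1 remove [rtsc,ktx] add [uur,dky] -> 6 lines: aevjz pae uur dky lcgc xair
Hunk 3: at line 1 remove [uur,dky] add [ixtsd,eriyg] -> 6 lines: aevjz pae ixtsd eriyg lcgc xair
Final line count: 6

Answer: 6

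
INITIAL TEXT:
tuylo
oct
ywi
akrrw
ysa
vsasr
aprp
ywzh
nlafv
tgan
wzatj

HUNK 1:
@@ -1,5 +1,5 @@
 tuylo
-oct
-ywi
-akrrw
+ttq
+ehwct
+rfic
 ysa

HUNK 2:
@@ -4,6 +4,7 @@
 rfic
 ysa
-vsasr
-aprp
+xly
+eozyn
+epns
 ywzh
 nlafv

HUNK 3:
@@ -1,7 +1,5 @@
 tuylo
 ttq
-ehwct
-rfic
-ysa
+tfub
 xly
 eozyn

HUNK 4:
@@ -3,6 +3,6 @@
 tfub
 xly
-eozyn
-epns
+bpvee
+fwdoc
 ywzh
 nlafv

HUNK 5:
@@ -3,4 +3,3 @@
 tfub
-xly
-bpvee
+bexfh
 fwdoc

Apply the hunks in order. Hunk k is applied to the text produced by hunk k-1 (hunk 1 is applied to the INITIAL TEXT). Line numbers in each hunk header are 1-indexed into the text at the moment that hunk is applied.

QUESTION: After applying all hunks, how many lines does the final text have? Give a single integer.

Hunk 1: at line 1 remove [oct,ywi,akrrw] add [ttq,ehwct,rfic] -> 11 lines: tuylo ttq ehwct rfic ysa vsasr aprp ywzh nlafv tgan wzatj
Hunk 2: at line 4 remove [vsasr,aprp] add [xly,eozyn,epns] -> 12 lines: tuylo ttq ehwct rfic ysa xly eozyn epns ywzh nlafv tgan wzatj
Hunk 3: at line 1 remove [ehwct,rfic,ysa] add [tfub] -> 10 lines: tuylo ttq tfub xly eozyn epns ywzh nlafv tgan wzatj
Hunk 4: at line 3 remove [eozyn,epns] add [bpvee,fwdoc] -> 10 lines: tuylo ttq tfub xly bpvee fwdoc ywzh nlafv tgan wzatj
Hunk 5: at line 3 remove [xly,bpvee] add [bexfh] -> 9 lines: tuylo ttq tfub bexfh fwdoc ywzh nlafv tgan wzatj
Final line count: 9

Answer: 9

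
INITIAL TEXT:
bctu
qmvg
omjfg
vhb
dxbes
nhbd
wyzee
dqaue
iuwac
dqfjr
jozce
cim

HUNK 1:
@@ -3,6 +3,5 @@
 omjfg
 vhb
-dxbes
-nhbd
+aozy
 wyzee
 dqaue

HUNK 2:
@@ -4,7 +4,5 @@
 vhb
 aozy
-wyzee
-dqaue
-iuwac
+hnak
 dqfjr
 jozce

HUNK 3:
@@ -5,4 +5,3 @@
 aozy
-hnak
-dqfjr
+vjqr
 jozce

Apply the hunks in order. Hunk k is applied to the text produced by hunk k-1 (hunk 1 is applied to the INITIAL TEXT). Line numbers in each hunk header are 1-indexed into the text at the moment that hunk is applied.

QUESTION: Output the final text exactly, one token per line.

Hunk 1: at line 3 remove [dxbes,nhbd] add [aozy] -> 11 lines: bctu qmvg omjfg vhb aozy wyzee dqaue iuwac dqfjr jozce cim
Hunk 2: at line 4 remove [wyzee,dqaue,iuwac] add [hnak] -> 9 lines: bctu qmvg omjfg vhb aozy hnak dqfjr jozce cim
Hunk 3: at line 5 remove [hnak,dqfjr] add [vjqr] -> 8 lines: bctu qmvg omjfg vhb aozy vjqr jozce cim

Answer: bctu
qmvg
omjfg
vhb
aozy
vjqr
jozce
cim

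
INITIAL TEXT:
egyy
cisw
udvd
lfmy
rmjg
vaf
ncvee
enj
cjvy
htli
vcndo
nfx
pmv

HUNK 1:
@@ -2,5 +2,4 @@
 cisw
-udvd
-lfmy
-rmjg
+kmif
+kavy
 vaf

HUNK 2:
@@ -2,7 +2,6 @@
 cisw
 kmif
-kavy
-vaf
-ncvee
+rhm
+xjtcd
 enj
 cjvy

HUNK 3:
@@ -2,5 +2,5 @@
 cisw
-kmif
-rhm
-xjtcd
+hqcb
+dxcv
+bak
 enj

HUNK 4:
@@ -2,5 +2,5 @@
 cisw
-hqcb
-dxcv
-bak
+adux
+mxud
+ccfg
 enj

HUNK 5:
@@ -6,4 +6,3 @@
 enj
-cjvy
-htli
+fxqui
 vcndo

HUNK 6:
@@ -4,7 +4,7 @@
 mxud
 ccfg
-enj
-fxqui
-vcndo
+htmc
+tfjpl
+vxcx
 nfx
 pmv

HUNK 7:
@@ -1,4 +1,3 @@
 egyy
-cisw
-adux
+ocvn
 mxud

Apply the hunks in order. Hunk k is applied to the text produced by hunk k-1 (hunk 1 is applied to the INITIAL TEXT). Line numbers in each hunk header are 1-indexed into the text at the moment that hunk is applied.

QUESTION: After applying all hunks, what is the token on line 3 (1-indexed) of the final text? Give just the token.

Hunk 1: at line 2 remove [udvd,lfmy,rmjg] add [kmif,kavy] -> 12 lines: egyy cisw kmif kavy vaf ncvee enj cjvy htli vcndo nfx pmv
Hunk 2: at line 2 remove [kavy,vaf,ncvee] add [rhm,xjtcd] -> 11 lines: egyy cisw kmif rhm xjtcd enj cjvy htli vcndo nfx pmv
Hunk 3: at line 2 remove [kmif,rhm,xjtcd] add [hqcb,dxcv,bak] -> 11 lines: egyy cisw hqcb dxcv bak enj cjvy htli vcndo nfx pmv
Hunk 4: at line 2 remove [hqcb,dxcv,bak] add [adux,mxud,ccfg] -> 11 lines: egyy cisw adux mxud ccfg enj cjvy htli vcndo nfx pmv
Hunk 5: at line 6 remove [cjvy,htli] add [fxqui] -> 10 lines: egyy cisw adux mxud ccfg enj fxqui vcndo nfx pmv
Hunk 6: at line 4 remove [enj,fxqui,vcndo] add [htmc,tfjpl,vxcx] -> 10 lines: egyy cisw adux mxud ccfg htmc tfjpl vxcx nfx pmv
Hunk 7: at line 1 remove [cisw,adux] add [ocvn] -> 9 lines: egyy ocvn mxud ccfg htmc tfjpl vxcx nfx pmv
Final line 3: mxud

Answer: mxud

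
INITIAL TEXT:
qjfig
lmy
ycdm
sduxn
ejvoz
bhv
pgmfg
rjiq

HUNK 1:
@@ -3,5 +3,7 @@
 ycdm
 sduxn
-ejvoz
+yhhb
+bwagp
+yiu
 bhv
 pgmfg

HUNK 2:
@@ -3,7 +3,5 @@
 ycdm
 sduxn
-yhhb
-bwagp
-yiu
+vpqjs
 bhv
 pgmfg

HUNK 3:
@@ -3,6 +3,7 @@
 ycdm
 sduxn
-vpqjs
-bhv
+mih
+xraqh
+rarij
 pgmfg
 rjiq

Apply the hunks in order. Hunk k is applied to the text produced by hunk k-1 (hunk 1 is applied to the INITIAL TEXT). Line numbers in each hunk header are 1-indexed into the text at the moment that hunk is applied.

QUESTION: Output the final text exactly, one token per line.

Answer: qjfig
lmy
ycdm
sduxn
mih
xraqh
rarij
pgmfg
rjiq

Derivation:
Hunk 1: at line 3 remove [ejvoz] add [yhhb,bwagp,yiu] -> 10 lines: qjfig lmy ycdm sduxn yhhb bwagp yiu bhv pgmfg rjiq
Hunk 2: at line 3 remove [yhhb,bwagp,yiu] add [vpqjs] -> 8 lines: qjfig lmy ycdm sduxn vpqjs bhv pgmfg rjiq
Hunk 3: at line 3 remove [vpqjs,bhv] add [mih,xraqh,rarij] -> 9 lines: qjfig lmy ycdm sduxn mih xraqh rarij pgmfg rjiq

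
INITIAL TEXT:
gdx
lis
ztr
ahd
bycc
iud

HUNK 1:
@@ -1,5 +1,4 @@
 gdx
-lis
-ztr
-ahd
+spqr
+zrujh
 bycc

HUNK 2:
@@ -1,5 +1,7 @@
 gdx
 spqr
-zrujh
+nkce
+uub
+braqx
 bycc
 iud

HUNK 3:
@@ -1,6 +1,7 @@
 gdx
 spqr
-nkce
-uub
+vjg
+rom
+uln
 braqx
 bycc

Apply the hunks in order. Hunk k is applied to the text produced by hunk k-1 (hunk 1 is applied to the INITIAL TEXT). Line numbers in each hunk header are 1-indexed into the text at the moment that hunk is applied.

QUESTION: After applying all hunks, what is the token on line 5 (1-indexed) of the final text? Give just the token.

Hunk 1: at line 1 remove [lis,ztr,ahd] add [spqr,zrujh] -> 5 lines: gdx spqr zrujh bycc iud
Hunk 2: at line 1 remove [zrujh] add [nkce,uub,braqx] -> 7 lines: gdx spqr nkce uub braqx bycc iud
Hunk 3: at line 1 remove [nkce,uub] add [vjg,rom,uln] -> 8 lines: gdx spqr vjg rom uln braqx bycc iud
Final line 5: uln

Answer: uln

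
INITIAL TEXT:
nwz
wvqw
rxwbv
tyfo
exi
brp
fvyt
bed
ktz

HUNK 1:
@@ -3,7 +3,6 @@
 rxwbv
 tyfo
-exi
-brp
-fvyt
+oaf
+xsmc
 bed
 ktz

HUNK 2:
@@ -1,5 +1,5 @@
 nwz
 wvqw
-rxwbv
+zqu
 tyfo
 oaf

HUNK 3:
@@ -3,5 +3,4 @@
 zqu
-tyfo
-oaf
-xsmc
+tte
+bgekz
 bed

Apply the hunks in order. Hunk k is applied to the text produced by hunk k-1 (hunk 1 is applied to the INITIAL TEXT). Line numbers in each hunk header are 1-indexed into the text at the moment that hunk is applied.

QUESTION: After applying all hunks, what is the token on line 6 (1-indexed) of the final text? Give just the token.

Answer: bed

Derivation:
Hunk 1: at line 3 remove [exi,brp,fvyt] add [oaf,xsmc] -> 8 lines: nwz wvqw rxwbv tyfo oaf xsmc bed ktz
Hunk 2: at line 1 remove [rxwbv] add [zqu] -> 8 lines: nwz wvqw zqu tyfo oaf xsmc bed ktz
Hunk 3: at line 3 remove [tyfo,oaf,xsmc] add [tte,bgekz] -> 7 lines: nwz wvqw zqu tte bgekz bed ktz
Final line 6: bed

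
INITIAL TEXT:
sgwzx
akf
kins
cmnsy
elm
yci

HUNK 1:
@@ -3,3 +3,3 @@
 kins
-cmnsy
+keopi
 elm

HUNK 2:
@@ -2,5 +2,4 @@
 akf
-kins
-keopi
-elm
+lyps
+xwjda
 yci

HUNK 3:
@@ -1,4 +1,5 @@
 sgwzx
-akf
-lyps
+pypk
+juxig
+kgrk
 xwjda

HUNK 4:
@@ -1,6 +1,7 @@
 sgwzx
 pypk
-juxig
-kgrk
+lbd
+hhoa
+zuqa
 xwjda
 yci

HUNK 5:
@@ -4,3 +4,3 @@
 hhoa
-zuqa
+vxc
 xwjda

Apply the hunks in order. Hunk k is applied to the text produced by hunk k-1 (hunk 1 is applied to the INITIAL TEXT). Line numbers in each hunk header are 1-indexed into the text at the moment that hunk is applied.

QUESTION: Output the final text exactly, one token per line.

Hunk 1: at line 3 remove [cmnsy] add [keopi] -> 6 lines: sgwzx akf kins keopi elm yci
Hunk 2: at line 2 remove [kins,keopi,elm] add [lyps,xwjda] -> 5 lines: sgwzx akf lyps xwjda yci
Hunk 3: at line 1 remove [akf,lyps] add [pypk,juxig,kgrk] -> 6 lines: sgwzx pypk juxig kgrk xwjda yci
Hunk 4: at line 1 remove [juxig,kgrk] add [lbd,hhoa,zuqa] -> 7 lines: sgwzx pypk lbd hhoa zuqa xwjda yci
Hunk 5: at line 4 remove [zuqa] add [vxc] -> 7 lines: sgwzx pypk lbd hhoa vxc xwjda yci

Answer: sgwzx
pypk
lbd
hhoa
vxc
xwjda
yci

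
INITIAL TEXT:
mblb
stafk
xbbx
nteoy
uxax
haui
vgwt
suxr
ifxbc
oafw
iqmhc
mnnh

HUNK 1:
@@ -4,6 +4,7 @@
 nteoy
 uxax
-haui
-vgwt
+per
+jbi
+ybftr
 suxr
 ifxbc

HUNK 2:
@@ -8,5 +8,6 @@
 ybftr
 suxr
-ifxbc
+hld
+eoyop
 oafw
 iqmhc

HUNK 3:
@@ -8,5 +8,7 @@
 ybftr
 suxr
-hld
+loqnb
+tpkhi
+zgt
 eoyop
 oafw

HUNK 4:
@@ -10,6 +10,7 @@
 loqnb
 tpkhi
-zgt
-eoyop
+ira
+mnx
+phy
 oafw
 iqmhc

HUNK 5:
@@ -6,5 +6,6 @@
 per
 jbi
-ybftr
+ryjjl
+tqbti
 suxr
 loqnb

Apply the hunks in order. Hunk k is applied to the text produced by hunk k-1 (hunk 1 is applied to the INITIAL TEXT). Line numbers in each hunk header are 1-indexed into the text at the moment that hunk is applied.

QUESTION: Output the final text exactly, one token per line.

Hunk 1: at line 4 remove [haui,vgwt] add [per,jbi,ybftr] -> 13 lines: mblb stafk xbbx nteoy uxax per jbi ybftr suxr ifxbc oafw iqmhc mnnh
Hunk 2: at line 8 remove [ifxbc] add [hld,eoyop] -> 14 lines: mblb stafk xbbx nteoy uxax per jbi ybftr suxr hld eoyop oafw iqmhc mnnh
Hunk 3: at line 8 remove [hld] add [loqnb,tpkhi,zgt] -> 16 lines: mblb stafk xbbx nteoy uxax per jbi ybftr suxr loqnb tpkhi zgt eoyop oafw iqmhc mnnh
Hunk 4: at line 10 remove [zgt,eoyop] add [ira,mnx,phy] -> 17 lines: mblb stafk xbbx nteoy uxax per jbi ybftr suxr loqnb tpkhi ira mnx phy oafw iqmhc mnnh
Hunk 5: at line 6 remove [ybftr] add [ryjjl,tqbti] -> 18 lines: mblb stafk xbbx nteoy uxax per jbi ryjjl tqbti suxr loqnb tpkhi ira mnx phy oafw iqmhc mnnh

Answer: mblb
stafk
xbbx
nteoy
uxax
per
jbi
ryjjl
tqbti
suxr
loqnb
tpkhi
ira
mnx
phy
oafw
iqmhc
mnnh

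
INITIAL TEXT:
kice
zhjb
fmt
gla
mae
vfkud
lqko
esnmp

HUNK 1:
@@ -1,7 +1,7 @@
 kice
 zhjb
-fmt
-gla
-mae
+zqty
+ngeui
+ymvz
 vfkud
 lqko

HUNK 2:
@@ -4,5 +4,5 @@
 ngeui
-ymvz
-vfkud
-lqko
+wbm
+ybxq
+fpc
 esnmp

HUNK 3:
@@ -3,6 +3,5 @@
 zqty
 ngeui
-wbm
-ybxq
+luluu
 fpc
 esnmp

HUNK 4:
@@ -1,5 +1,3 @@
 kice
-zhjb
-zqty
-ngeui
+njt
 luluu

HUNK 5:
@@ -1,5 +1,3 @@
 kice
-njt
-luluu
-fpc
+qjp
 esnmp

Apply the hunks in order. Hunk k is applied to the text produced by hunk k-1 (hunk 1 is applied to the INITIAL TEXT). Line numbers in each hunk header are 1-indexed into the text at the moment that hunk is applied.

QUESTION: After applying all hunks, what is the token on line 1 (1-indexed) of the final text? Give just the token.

Answer: kice

Derivation:
Hunk 1: at line 1 remove [fmt,gla,mae] add [zqty,ngeui,ymvz] -> 8 lines: kice zhjb zqty ngeui ymvz vfkud lqko esnmp
Hunk 2: at line 4 remove [ymvz,vfkud,lqko] add [wbm,ybxq,fpc] -> 8 lines: kice zhjb zqty ngeui wbm ybxq fpc esnmp
Hunk 3: at line 3 remove [wbm,ybxq] add [luluu] -> 7 lines: kice zhjb zqty ngeui luluu fpc esnmp
Hunk 4: at line 1 remove [zhjb,zqty,ngeui] add [njt] -> 5 lines: kice njt luluu fpc esnmp
Hunk 5: at line 1 remove [njt,luluu,fpc] add [qjp] -> 3 lines: kice qjp esnmp
Final line 1: kice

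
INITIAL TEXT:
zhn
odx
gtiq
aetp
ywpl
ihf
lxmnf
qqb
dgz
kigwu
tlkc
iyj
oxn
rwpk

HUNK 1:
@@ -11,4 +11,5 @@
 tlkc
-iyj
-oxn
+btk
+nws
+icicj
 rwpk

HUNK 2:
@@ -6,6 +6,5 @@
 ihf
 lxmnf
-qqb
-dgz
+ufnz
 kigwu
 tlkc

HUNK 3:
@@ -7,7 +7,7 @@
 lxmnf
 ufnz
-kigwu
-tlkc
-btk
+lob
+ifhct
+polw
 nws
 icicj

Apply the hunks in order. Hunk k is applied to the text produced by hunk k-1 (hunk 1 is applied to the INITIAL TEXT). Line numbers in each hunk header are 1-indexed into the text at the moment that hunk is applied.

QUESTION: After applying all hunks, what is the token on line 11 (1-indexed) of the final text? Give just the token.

Hunk 1: at line 11 remove [iyj,oxn] add [btk,nws,icicj] -> 15 lines: zhn odx gtiq aetp ywpl ihf lxmnf qqb dgz kigwu tlkc btk nws icicj rwpk
Hunk 2: at line 6 remove [qqb,dgz] add [ufnz] -> 14 lines: zhn odx gtiq aetp ywpl ihf lxmnf ufnz kigwu tlkc btk nws icicj rwpk
Hunk 3: at line 7 remove [kigwu,tlkc,btk] add [lob,ifhct,polw] -> 14 lines: zhn odx gtiq aetp ywpl ihf lxmnf ufnz lob ifhct polw nws icicj rwpk
Final line 11: polw

Answer: polw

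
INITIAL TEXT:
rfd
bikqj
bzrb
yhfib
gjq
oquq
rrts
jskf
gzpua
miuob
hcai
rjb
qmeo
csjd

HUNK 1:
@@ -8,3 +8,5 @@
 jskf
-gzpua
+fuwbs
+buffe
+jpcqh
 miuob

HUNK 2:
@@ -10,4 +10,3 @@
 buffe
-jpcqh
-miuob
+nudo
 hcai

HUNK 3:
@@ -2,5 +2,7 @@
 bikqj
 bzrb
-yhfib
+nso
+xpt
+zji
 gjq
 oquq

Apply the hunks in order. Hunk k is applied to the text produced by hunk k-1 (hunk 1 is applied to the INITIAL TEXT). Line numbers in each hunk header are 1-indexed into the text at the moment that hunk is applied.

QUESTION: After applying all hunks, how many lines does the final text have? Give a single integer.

Hunk 1: at line 8 remove [gzpua] add [fuwbs,buffe,jpcqh] -> 16 lines: rfd bikqj bzrb yhfib gjq oquq rrts jskf fuwbs buffe jpcqh miuob hcai rjb qmeo csjd
Hunk 2: at line 10 remove [jpcqh,miuob] add [nudo] -> 15 lines: rfd bikqj bzrb yhfib gjq oquq rrts jskf fuwbs buffe nudo hcai rjb qmeo csjd
Hunk 3: at line 2 remove [yhfib] add [nso,xpt,zji] -> 17 lines: rfd bikqj bzrb nso xpt zji gjq oquq rrts jskf fuwbs buffe nudo hcai rjb qmeo csjd
Final line count: 17

Answer: 17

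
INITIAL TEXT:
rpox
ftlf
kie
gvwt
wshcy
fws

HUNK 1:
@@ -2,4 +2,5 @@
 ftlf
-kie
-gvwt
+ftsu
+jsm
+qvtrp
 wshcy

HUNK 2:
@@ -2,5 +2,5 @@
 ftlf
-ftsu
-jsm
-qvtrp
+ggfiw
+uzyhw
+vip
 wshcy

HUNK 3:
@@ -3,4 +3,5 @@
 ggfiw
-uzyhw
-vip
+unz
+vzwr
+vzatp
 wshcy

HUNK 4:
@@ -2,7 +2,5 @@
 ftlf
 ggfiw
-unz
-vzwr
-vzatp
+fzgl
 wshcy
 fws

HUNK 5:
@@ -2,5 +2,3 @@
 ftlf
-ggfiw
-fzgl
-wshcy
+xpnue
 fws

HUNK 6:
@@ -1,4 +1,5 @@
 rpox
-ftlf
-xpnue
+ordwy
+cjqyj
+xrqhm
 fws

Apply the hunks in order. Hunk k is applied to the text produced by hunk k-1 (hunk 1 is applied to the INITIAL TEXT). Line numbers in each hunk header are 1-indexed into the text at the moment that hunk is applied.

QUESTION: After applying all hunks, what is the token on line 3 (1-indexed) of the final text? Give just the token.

Hunk 1: at line 2 remove [kie,gvwt] add [ftsu,jsm,qvtrp] -> 7 lines: rpox ftlf ftsu jsm qvtrp wshcy fws
Hunk 2: at line 2 remove [ftsu,jsm,qvtrp] add [ggfiw,uzyhw,vip] -> 7 lines: rpox ftlf ggfiw uzyhw vip wshcy fws
Hunk 3: at line 3 remove [uzyhw,vip] add [unz,vzwr,vzatp] -> 8 lines: rpox ftlf ggfiw unz vzwr vzatp wshcy fws
Hunk 4: at line 2 remove [unz,vzwr,vzatp] add [fzgl] -> 6 lines: rpox ftlf ggfiw fzgl wshcy fws
Hunk 5: at line 2 remove [ggfiw,fzgl,wshcy] add [xpnue] -> 4 lines: rpox ftlf xpnue fws
Hunk 6: at line 1 remove [ftlf,xpnue] add [ordwy,cjqyj,xrqhm] -> 5 lines: rpox ordwy cjqyj xrqhm fws
Final line 3: cjqyj

Answer: cjqyj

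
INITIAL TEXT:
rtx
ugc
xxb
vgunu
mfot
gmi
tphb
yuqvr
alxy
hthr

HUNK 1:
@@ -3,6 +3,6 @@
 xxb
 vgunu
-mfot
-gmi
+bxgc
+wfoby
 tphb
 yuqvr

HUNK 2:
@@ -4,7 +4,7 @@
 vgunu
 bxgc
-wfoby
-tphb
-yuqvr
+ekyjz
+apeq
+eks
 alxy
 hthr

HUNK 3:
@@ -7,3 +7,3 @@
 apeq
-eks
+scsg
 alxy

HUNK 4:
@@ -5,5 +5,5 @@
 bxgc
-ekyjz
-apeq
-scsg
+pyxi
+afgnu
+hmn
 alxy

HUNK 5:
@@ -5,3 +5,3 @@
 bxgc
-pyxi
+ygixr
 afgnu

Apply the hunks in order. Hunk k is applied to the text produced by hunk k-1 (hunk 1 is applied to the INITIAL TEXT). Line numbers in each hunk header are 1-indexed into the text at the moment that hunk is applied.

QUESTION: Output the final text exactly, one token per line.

Answer: rtx
ugc
xxb
vgunu
bxgc
ygixr
afgnu
hmn
alxy
hthr

Derivation:
Hunk 1: at line 3 remove [mfot,gmi] add [bxgc,wfoby] -> 10 lines: rtx ugc xxb vgunu bxgc wfoby tphb yuqvr alxy hthr
Hunk 2: at line 4 remove [wfoby,tphb,yuqvr] add [ekyjz,apeq,eks] -> 10 lines: rtx ugc xxb vgunu bxgc ekyjz apeq eks alxy hthr
Hunk 3: at line 7 remove [eks] add [scsg] -> 10 lines: rtx ugc xxb vgunu bxgc ekyjz apeq scsg alxy hthr
Hunk 4: at line 5 remove [ekyjz,apeq,scsg] add [pyxi,afgnu,hmn] -> 10 lines: rtx ugc xxb vgunu bxgc pyxi afgnu hmn alxy hthr
Hunk 5: at line 5 remove [pyxi] add [ygixr] -> 10 lines: rtx ugc xxb vgunu bxgc ygixr afgnu hmn alxy hthr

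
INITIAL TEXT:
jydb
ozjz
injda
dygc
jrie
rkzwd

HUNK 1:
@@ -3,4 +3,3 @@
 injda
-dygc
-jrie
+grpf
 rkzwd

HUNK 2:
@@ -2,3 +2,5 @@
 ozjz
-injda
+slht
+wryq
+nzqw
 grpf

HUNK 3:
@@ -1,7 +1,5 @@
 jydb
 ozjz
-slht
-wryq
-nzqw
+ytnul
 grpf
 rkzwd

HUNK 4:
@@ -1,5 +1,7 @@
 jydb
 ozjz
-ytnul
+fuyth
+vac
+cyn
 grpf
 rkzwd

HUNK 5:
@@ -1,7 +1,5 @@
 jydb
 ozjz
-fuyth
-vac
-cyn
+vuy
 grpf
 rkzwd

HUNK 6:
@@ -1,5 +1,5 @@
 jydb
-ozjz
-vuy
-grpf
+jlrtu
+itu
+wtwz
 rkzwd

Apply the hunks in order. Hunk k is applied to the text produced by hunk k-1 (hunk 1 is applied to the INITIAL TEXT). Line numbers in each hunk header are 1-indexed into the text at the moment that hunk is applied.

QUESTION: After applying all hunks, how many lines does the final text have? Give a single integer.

Hunk 1: at line 3 remove [dygc,jrie] add [grpf] -> 5 lines: jydb ozjz injda grpf rkzwd
Hunk 2: at line 2 remove [injda] add [slht,wryq,nzqw] -> 7 lines: jydb ozjz slht wryq nzqw grpf rkzwd
Hunk 3: at line 1 remove [slht,wryq,nzqw] add [ytnul] -> 5 lines: jydb ozjz ytnul grpf rkzwd
Hunk 4: at line 1 remove [ytnul] add [fuyth,vac,cyn] -> 7 lines: jydb ozjz fuyth vac cyn grpf rkzwd
Hunk 5: at line 1 remove [fuyth,vac,cyn] add [vuy] -> 5 lines: jydb ozjz vuy grpf rkzwd
Hunk 6: at line 1 remove [ozjz,vuy,grpf] add [jlrtu,itu,wtwz] -> 5 lines: jydb jlrtu itu wtwz rkzwd
Final line count: 5

Answer: 5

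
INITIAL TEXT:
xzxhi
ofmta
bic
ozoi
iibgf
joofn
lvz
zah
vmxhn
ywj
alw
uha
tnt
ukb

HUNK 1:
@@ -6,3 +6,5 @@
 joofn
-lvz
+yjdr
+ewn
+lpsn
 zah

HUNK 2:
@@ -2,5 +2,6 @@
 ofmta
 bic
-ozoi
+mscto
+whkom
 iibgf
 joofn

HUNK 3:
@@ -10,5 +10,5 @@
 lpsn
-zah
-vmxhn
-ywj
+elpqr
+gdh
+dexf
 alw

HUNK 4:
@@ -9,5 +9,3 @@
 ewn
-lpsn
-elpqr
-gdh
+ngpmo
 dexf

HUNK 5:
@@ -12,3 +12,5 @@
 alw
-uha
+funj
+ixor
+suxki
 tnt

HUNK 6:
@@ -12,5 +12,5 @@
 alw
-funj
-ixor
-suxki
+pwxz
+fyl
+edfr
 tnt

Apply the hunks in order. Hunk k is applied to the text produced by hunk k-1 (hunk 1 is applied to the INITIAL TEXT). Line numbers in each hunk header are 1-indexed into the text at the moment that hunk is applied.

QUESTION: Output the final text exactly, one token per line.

Answer: xzxhi
ofmta
bic
mscto
whkom
iibgf
joofn
yjdr
ewn
ngpmo
dexf
alw
pwxz
fyl
edfr
tnt
ukb

Derivation:
Hunk 1: at line 6 remove [lvz] add [yjdr,ewn,lpsn] -> 16 lines: xzxhi ofmta bic ozoi iibgf joofn yjdr ewn lpsn zah vmxhn ywj alw uha tnt ukb
Hunk 2: at line 2 remove [ozoi] add [mscto,whkom] -> 17 lines: xzxhi ofmta bic mscto whkom iibgf joofn yjdr ewn lpsn zah vmxhn ywj alw uha tnt ukb
Hunk 3: at line 10 remove [zah,vmxhn,ywj] add [elpqr,gdh,dexf] -> 17 lines: xzxhi ofmta bic mscto whkom iibgf joofn yjdr ewn lpsn elpqr gdh dexf alw uha tnt ukb
Hunk 4: at line 9 remove [lpsn,elpqr,gdh] add [ngpmo] -> 15 lines: xzxhi ofmta bic mscto whkom iibgf joofn yjdr ewn ngpmo dexf alw uha tnt ukb
Hunk 5: at line 12 remove [uha] add [funj,ixor,suxki] -> 17 lines: xzxhi ofmta bic mscto whkom iibgf joofn yjdr ewn ngpmo dexf alw funj ixor suxki tnt ukb
Hunk 6: at line 12 remove [funj,ixor,suxki] add [pwxz,fyl,edfr] -> 17 lines: xzxhi ofmta bic mscto whkom iibgf joofn yjdr ewn ngpmo dexf alw pwxz fyl edfr tnt ukb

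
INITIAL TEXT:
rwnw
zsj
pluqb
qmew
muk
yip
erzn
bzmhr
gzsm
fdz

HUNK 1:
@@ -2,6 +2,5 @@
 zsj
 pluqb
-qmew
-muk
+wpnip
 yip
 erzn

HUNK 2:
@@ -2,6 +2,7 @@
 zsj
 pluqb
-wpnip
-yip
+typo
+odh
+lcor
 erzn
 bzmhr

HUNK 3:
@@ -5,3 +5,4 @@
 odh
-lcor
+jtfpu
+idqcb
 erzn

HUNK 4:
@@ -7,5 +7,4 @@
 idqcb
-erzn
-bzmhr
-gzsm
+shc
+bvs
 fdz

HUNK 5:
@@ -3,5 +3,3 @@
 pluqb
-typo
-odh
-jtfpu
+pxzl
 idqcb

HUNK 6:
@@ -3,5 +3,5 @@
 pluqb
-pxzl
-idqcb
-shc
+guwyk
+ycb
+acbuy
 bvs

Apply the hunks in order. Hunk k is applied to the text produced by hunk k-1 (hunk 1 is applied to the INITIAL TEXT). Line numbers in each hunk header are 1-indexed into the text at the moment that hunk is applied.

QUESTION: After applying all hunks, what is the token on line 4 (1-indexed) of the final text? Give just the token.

Answer: guwyk

Derivation:
Hunk 1: at line 2 remove [qmew,muk] add [wpnip] -> 9 lines: rwnw zsj pluqb wpnip yip erzn bzmhr gzsm fdz
Hunk 2: at line 2 remove [wpnip,yip] add [typo,odh,lcor] -> 10 lines: rwnw zsj pluqb typo odh lcor erzn bzmhr gzsm fdz
Hunk 3: at line 5 remove [lcor] add [jtfpu,idqcb] -> 11 lines: rwnw zsj pluqb typo odh jtfpu idqcb erzn bzmhr gzsm fdz
Hunk 4: at line 7 remove [erzn,bzmhr,gzsm] add [shc,bvs] -> 10 lines: rwnw zsj pluqb typo odh jtfpu idqcb shc bvs fdz
Hunk 5: at line 3 remove [typo,odh,jtfpu] add [pxzl] -> 8 lines: rwnw zsj pluqb pxzl idqcb shc bvs fdz
Hunk 6: at line 3 remove [pxzl,idqcb,shc] add [guwyk,ycb,acbuy] -> 8 lines: rwnw zsj pluqb guwyk ycb acbuy bvs fdz
Final line 4: guwyk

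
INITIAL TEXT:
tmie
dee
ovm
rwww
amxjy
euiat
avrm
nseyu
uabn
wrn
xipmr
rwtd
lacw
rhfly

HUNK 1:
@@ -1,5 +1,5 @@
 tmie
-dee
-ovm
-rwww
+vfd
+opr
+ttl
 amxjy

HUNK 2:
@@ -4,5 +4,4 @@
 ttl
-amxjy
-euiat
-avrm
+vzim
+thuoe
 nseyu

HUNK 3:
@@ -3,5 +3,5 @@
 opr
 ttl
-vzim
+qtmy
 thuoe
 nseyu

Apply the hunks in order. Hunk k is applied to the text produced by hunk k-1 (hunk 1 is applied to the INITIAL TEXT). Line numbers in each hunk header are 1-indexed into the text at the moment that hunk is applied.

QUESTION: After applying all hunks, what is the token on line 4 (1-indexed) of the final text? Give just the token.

Answer: ttl

Derivation:
Hunk 1: at line 1 remove [dee,ovm,rwww] add [vfd,opr,ttl] -> 14 lines: tmie vfd opr ttl amxjy euiat avrm nseyu uabn wrn xipmr rwtd lacw rhfly
Hunk 2: at line 4 remove [amxjy,euiat,avrm] add [vzim,thuoe] -> 13 lines: tmie vfd opr ttl vzim thuoe nseyu uabn wrn xipmr rwtd lacw rhfly
Hunk 3: at line 3 remove [vzim] add [qtmy] -> 13 lines: tmie vfd opr ttl qtmy thuoe nseyu uabn wrn xipmr rwtd lacw rhfly
Final line 4: ttl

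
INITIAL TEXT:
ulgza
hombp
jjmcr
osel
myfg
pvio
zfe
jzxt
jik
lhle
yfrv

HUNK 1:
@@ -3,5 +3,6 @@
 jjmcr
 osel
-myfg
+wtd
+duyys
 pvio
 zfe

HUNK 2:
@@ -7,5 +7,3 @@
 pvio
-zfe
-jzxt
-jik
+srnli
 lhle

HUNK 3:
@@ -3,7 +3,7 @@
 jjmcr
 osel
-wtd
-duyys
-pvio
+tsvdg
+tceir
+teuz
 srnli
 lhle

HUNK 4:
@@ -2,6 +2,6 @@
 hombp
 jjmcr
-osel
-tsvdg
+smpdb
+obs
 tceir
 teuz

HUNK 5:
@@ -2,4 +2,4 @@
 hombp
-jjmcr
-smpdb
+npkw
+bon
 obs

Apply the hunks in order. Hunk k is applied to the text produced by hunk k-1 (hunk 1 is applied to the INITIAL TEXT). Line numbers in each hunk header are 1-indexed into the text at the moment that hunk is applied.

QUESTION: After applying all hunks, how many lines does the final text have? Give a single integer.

Answer: 10

Derivation:
Hunk 1: at line 3 remove [myfg] add [wtd,duyys] -> 12 lines: ulgza hombp jjmcr osel wtd duyys pvio zfe jzxt jik lhle yfrv
Hunk 2: at line 7 remove [zfe,jzxt,jik] add [srnli] -> 10 lines: ulgza hombp jjmcr osel wtd duyys pvio srnli lhle yfrv
Hunk 3: at line 3 remove [wtd,duyys,pvio] add [tsvdg,tceir,teuz] -> 10 lines: ulgza hombp jjmcr osel tsvdg tceir teuz srnli lhle yfrv
Hunk 4: at line 2 remove [osel,tsvdg] add [smpdb,obs] -> 10 lines: ulgza hombp jjmcr smpdb obs tceir teuz srnli lhle yfrv
Hunk 5: at line 2 remove [jjmcr,smpdb] add [npkw,bon] -> 10 lines: ulgza hombp npkw bon obs tceir teuz srnli lhle yfrv
Final line count: 10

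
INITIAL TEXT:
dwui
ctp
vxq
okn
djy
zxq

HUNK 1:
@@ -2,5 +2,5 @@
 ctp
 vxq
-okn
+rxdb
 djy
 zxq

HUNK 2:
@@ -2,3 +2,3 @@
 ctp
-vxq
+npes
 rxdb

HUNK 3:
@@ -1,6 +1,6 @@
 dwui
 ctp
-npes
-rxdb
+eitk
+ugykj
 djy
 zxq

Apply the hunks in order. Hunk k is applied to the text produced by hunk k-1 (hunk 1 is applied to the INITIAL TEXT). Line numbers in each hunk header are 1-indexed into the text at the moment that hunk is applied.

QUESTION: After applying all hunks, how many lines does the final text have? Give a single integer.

Answer: 6

Derivation:
Hunk 1: at line 2 remove [okn] add [rxdb] -> 6 lines: dwui ctp vxq rxdb djy zxq
Hunk 2: at line 2 remove [vxq] add [npes] -> 6 lines: dwui ctp npes rxdb djy zxq
Hunk 3: at line 1 remove [npes,rxdb] add [eitk,ugykj] -> 6 lines: dwui ctp eitk ugykj djy zxq
Final line count: 6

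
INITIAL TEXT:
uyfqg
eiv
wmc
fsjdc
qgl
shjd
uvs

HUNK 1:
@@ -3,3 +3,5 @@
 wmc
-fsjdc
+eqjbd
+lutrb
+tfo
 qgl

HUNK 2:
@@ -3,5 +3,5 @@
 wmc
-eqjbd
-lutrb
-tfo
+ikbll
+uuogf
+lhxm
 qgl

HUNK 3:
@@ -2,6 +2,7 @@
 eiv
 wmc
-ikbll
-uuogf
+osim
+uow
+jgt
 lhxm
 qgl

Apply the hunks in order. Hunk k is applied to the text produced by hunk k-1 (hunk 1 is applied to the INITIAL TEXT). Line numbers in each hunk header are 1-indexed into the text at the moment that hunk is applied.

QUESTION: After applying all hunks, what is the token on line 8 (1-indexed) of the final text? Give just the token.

Answer: qgl

Derivation:
Hunk 1: at line 3 remove [fsjdc] add [eqjbd,lutrb,tfo] -> 9 lines: uyfqg eiv wmc eqjbd lutrb tfo qgl shjd uvs
Hunk 2: at line 3 remove [eqjbd,lutrb,tfo] add [ikbll,uuogf,lhxm] -> 9 lines: uyfqg eiv wmc ikbll uuogf lhxm qgl shjd uvs
Hunk 3: at line 2 remove [ikbll,uuogf] add [osim,uow,jgt] -> 10 lines: uyfqg eiv wmc osim uow jgt lhxm qgl shjd uvs
Final line 8: qgl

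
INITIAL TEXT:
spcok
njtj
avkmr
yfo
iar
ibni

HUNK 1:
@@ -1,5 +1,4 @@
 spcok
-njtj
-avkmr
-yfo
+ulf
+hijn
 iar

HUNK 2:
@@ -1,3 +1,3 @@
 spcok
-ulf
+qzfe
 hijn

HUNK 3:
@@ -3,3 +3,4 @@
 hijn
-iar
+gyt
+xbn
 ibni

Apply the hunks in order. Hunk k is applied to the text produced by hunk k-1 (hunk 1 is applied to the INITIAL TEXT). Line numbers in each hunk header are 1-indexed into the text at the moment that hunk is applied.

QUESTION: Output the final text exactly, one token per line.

Hunk 1: at line 1 remove [njtj,avkmr,yfo] add [ulf,hijn] -> 5 lines: spcok ulf hijn iar ibni
Hunk 2: at line 1 remove [ulf] add [qzfe] -> 5 lines: spcok qzfe hijn iar ibni
Hunk 3: at line 3 remove [iar] add [gyt,xbn] -> 6 lines: spcok qzfe hijn gyt xbn ibni

Answer: spcok
qzfe
hijn
gyt
xbn
ibni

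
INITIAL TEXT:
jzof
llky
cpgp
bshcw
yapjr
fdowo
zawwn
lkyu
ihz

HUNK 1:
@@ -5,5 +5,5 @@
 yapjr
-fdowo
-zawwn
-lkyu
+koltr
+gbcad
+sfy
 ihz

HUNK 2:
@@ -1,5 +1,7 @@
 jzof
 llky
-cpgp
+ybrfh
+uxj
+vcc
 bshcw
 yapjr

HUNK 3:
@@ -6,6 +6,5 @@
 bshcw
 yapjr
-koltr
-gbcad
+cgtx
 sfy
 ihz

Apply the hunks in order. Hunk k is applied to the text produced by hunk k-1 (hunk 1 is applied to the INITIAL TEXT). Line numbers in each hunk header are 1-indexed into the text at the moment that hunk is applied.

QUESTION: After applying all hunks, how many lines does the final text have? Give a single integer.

Hunk 1: at line 5 remove [fdowo,zawwn,lkyu] add [koltr,gbcad,sfy] -> 9 lines: jzof llky cpgp bshcw yapjr koltr gbcad sfy ihz
Hunk 2: at line 1 remove [cpgp] add [ybrfh,uxj,vcc] -> 11 lines: jzof llky ybrfh uxj vcc bshcw yapjr koltr gbcad sfy ihz
Hunk 3: at line 6 remove [koltr,gbcad] add [cgtx] -> 10 lines: jzof llky ybrfh uxj vcc bshcw yapjr cgtx sfy ihz
Final line count: 10

Answer: 10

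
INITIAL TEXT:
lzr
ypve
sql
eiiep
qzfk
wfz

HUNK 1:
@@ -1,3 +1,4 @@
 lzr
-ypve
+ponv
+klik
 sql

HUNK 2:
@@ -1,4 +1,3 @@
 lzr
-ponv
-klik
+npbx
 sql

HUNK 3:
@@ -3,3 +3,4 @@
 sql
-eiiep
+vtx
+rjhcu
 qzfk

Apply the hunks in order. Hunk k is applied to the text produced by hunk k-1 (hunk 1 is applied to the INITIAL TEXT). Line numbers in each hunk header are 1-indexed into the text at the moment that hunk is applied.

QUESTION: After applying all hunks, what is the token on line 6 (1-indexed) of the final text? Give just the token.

Hunk 1: at line 1 remove [ypve] add [ponv,klik] -> 7 lines: lzr ponv klik sql eiiep qzfk wfz
Hunk 2: at line 1 remove [ponv,klik] add [npbx] -> 6 lines: lzr npbx sql eiiep qzfk wfz
Hunk 3: at line 3 remove [eiiep] add [vtx,rjhcu] -> 7 lines: lzr npbx sql vtx rjhcu qzfk wfz
Final line 6: qzfk

Answer: qzfk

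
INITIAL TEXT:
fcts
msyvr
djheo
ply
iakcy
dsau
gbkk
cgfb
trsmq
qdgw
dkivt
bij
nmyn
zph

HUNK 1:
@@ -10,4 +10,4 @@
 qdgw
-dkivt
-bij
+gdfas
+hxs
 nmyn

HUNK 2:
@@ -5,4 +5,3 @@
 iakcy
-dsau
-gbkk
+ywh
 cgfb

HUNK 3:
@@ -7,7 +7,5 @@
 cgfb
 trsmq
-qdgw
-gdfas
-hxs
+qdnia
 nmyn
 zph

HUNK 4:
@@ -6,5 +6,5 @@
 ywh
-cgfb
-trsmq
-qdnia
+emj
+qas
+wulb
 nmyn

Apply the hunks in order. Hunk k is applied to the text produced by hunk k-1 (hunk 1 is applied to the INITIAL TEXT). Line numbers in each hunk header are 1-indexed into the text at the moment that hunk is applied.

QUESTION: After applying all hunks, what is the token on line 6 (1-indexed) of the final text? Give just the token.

Answer: ywh

Derivation:
Hunk 1: at line 10 remove [dkivt,bij] add [gdfas,hxs] -> 14 lines: fcts msyvr djheo ply iakcy dsau gbkk cgfb trsmq qdgw gdfas hxs nmyn zph
Hunk 2: at line 5 remove [dsau,gbkk] add [ywh] -> 13 lines: fcts msyvr djheo ply iakcy ywh cgfb trsmq qdgw gdfas hxs nmyn zph
Hunk 3: at line 7 remove [qdgw,gdfas,hxs] add [qdnia] -> 11 lines: fcts msyvr djheo ply iakcy ywh cgfb trsmq qdnia nmyn zph
Hunk 4: at line 6 remove [cgfb,trsmq,qdnia] add [emj,qas,wulb] -> 11 lines: fcts msyvr djheo ply iakcy ywh emj qas wulb nmyn zph
Final line 6: ywh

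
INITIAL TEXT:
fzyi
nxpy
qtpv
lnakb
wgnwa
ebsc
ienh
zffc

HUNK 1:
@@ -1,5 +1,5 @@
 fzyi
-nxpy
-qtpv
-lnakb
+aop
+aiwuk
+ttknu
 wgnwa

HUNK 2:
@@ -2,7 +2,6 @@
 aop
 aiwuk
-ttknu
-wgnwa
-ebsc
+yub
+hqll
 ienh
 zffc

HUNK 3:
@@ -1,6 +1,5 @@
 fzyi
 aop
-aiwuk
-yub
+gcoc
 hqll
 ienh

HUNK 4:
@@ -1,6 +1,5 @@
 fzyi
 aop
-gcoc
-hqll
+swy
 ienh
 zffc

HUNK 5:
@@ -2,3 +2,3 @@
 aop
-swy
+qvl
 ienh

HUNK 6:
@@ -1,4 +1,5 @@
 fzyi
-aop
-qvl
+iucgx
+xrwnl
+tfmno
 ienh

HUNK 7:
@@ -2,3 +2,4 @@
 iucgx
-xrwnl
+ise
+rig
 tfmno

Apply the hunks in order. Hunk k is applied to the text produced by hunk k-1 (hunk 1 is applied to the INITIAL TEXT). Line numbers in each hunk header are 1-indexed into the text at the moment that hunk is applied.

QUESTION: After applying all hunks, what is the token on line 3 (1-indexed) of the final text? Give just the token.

Hunk 1: at line 1 remove [nxpy,qtpv,lnakb] add [aop,aiwuk,ttknu] -> 8 lines: fzyi aop aiwuk ttknu wgnwa ebsc ienh zffc
Hunk 2: at line 2 remove [ttknu,wgnwa,ebsc] add [yub,hqll] -> 7 lines: fzyi aop aiwuk yub hqll ienh zffc
Hunk 3: at line 1 remove [aiwuk,yub] add [gcoc] -> 6 lines: fzyi aop gcoc hqll ienh zffc
Hunk 4: at line 1 remove [gcoc,hqll] add [swy] -> 5 lines: fzyi aop swy ienh zffc
Hunk 5: at line 2 remove [swy] add [qvl] -> 5 lines: fzyi aop qvl ienh zffc
Hunk 6: at line 1 remove [aop,qvl] add [iucgx,xrwnl,tfmno] -> 6 lines: fzyi iucgx xrwnl tfmno ienh zffc
Hunk 7: at line 2 remove [xrwnl] add [ise,rig] -> 7 lines: fzyi iucgx ise rig tfmno ienh zffc
Final line 3: ise

Answer: ise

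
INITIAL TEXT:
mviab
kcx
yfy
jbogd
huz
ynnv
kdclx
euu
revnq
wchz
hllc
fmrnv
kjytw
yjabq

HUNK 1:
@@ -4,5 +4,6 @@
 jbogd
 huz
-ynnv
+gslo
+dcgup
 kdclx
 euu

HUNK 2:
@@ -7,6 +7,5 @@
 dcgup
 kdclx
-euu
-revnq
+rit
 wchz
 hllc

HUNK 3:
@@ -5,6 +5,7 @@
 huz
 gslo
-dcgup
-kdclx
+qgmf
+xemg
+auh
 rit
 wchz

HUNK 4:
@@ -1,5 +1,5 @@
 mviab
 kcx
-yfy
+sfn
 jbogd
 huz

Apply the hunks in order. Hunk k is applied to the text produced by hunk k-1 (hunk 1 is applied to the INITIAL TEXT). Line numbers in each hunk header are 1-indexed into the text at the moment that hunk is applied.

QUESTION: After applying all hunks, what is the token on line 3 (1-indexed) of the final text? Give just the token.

Answer: sfn

Derivation:
Hunk 1: at line 4 remove [ynnv] add [gslo,dcgup] -> 15 lines: mviab kcx yfy jbogd huz gslo dcgup kdclx euu revnq wchz hllc fmrnv kjytw yjabq
Hunk 2: at line 7 remove [euu,revnq] add [rit] -> 14 lines: mviab kcx yfy jbogd huz gslo dcgup kdclx rit wchz hllc fmrnv kjytw yjabq
Hunk 3: at line 5 remove [dcgup,kdclx] add [qgmf,xemg,auh] -> 15 lines: mviab kcx yfy jbogd huz gslo qgmf xemg auh rit wchz hllc fmrnv kjytw yjabq
Hunk 4: at line 1 remove [yfy] add [sfn] -> 15 lines: mviab kcx sfn jbogd huz gslo qgmf xemg auh rit wchz hllc fmrnv kjytw yjabq
Final line 3: sfn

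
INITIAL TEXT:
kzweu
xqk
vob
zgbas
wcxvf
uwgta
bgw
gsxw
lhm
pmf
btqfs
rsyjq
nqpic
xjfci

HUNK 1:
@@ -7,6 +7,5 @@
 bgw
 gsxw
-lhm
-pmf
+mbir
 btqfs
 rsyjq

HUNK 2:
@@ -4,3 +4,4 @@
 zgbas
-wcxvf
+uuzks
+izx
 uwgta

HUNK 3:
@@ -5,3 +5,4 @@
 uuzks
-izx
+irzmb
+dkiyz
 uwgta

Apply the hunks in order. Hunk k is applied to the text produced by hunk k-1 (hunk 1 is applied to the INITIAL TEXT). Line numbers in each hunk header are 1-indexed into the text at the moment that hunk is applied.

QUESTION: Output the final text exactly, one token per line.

Hunk 1: at line 7 remove [lhm,pmf] add [mbir] -> 13 lines: kzweu xqk vob zgbas wcxvf uwgta bgw gsxw mbir btqfs rsyjq nqpic xjfci
Hunk 2: at line 4 remove [wcxvf] add [uuzks,izx] -> 14 lines: kzweu xqk vob zgbas uuzks izx uwgta bgw gsxw mbir btqfs rsyjq nqpic xjfci
Hunk 3: at line 5 remove [izx] add [irzmb,dkiyz] -> 15 lines: kzweu xqk vob zgbas uuzks irzmb dkiyz uwgta bgw gsxw mbir btqfs rsyjq nqpic xjfci

Answer: kzweu
xqk
vob
zgbas
uuzks
irzmb
dkiyz
uwgta
bgw
gsxw
mbir
btqfs
rsyjq
nqpic
xjfci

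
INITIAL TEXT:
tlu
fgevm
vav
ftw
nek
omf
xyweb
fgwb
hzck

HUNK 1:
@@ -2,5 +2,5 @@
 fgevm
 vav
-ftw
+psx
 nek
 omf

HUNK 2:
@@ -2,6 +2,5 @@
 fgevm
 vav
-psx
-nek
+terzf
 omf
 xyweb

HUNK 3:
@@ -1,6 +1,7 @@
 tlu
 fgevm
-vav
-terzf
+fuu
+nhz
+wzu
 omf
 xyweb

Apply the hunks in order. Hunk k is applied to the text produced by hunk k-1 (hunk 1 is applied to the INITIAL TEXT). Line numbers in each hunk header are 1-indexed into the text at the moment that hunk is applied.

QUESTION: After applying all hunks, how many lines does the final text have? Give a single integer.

Answer: 9

Derivation:
Hunk 1: at line 2 remove [ftw] add [psx] -> 9 lines: tlu fgevm vav psx nek omf xyweb fgwb hzck
Hunk 2: at line 2 remove [psx,nek] add [terzf] -> 8 lines: tlu fgevm vav terzf omf xyweb fgwb hzck
Hunk 3: at line 1 remove [vav,terzf] add [fuu,nhz,wzu] -> 9 lines: tlu fgevm fuu nhz wzu omf xyweb fgwb hzck
Final line count: 9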